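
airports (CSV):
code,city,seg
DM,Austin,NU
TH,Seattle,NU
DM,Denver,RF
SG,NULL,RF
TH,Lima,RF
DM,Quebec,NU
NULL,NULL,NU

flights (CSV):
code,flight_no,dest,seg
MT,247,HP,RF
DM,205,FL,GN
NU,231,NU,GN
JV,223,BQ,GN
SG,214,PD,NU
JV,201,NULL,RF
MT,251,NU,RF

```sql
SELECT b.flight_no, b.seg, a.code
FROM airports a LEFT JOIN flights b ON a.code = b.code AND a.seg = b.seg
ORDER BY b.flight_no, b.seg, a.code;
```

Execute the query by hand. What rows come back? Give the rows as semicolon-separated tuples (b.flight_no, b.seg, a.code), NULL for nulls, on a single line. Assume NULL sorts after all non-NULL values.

(NULL, NULL, DM); (NULL, NULL, DM); (NULL, NULL, DM); (NULL, NULL, SG); (NULL, NULL, TH); (NULL, NULL, TH); (NULL, NULL, NULL)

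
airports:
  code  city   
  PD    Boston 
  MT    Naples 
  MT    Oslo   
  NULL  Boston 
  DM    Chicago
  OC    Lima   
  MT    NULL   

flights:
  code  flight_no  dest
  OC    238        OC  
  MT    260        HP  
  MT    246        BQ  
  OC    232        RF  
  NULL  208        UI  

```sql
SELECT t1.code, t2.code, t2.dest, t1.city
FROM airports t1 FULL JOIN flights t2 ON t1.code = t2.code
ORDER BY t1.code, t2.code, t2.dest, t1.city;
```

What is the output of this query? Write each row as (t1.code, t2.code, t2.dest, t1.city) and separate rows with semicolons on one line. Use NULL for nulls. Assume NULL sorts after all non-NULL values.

(DM, NULL, NULL, Chicago); (MT, MT, BQ, Naples); (MT, MT, BQ, Oslo); (MT, MT, BQ, NULL); (MT, MT, HP, Naples); (MT, MT, HP, Oslo); (MT, MT, HP, NULL); (OC, OC, OC, Lima); (OC, OC, RF, Lima); (PD, NULL, NULL, Boston); (NULL, NULL, UI, NULL); (NULL, NULL, NULL, Boston)

FULL OUTER JOIN keeps every row from both sides; unmatched rows get NULL for the other side's columns.
Matching on t1.code = t2.code. A NULL in a compared column never satisfies the condition.
- t1[0] code=PD → no match; kept with NULLs on the t2 side.
- t1[1] code=MT → 2 match(es) in t2 → 2 row(s).
- t1[2] code=MT → 2 match(es) in t2 → 2 row(s).
- t1[3] code=NULL → no match; kept with NULLs on the t2 side.
- t1[4] code=DM → no match; kept with NULLs on the t2 side.
- t1[5] code=OC → 2 match(es) in t2 → 2 row(s).
- t1[6] code=MT → 2 match(es) in t2 → 2 row(s).
- 1 t2 row(s) had no t1 match → kept, t1 columns NULL.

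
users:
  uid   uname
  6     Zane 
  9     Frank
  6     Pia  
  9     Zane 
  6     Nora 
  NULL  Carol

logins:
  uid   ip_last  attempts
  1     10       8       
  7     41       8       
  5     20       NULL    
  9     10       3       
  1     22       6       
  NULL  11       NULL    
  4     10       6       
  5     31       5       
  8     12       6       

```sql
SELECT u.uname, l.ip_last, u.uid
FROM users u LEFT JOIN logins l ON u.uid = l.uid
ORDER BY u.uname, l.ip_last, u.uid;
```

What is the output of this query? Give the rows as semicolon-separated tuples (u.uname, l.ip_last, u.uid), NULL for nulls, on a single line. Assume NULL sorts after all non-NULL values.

LEFT JOIN keeps every row from `users`; unmatched rows get NULL for `logins`'s columns.
Matching on u.uid = l.uid. A NULL in a compared column never satisfies the condition.
- u row (uid=6): no match → kept, l columns NULL.
- u row (uid=9): matches 1 l row(s) → 1 output row(s).
- u row (uid=6): no match → kept, l columns NULL.
- u row (uid=9): matches 1 l row(s) → 1 output row(s).
- u row (uid=6): no match → kept, l columns NULL.
- u row (uid=NULL): no match → kept, l columns NULL.
After projecting and ordering:
u.uname | l.ip_last | u.uid
Carol | NULL | NULL
Frank | 10 | 9
Nora | NULL | 6
Pia | NULL | 6
Zane | 10 | 9
Zane | NULL | 6

(Carol, NULL, NULL); (Frank, 10, 9); (Nora, NULL, 6); (Pia, NULL, 6); (Zane, 10, 9); (Zane, NULL, 6)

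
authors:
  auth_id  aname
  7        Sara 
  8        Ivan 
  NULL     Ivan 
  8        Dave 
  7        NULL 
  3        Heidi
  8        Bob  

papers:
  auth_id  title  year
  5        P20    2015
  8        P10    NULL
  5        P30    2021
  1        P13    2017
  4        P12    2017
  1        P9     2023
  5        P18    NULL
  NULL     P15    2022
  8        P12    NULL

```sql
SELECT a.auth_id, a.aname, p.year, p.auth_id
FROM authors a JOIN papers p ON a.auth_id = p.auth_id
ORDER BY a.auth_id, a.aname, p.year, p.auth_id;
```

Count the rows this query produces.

6

INNER JOIN keeps only pairs where the ON condition holds.
Matching on a.auth_id = p.auth_id. A NULL in a compared column never satisfies the condition.
- a (auth_id=7) has no partner → excluded.
- a (auth_id=8) pairs with 2 row(s) of p.
- a (auth_id=NULL) has no partner → excluded.
- a (auth_id=8) pairs with 2 row(s) of p.
- a (auth_id=7) has no partner → excluded.
- a (auth_id=3) has no partner → excluded.
- a (auth_id=8) pairs with 2 row(s) of p.
Total: 6 rows.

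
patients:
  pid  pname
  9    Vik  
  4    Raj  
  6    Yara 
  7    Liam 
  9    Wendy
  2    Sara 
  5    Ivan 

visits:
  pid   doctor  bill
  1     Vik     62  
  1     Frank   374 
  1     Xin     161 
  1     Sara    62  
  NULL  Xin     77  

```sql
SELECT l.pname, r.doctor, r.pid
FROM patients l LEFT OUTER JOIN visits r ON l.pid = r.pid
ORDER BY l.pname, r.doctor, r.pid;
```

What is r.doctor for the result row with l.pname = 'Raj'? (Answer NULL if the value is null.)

NULL

LEFT JOIN keeps every row from `patients`; unmatched rows get NULL for `visits`'s columns.
Matching on l.pid = r.pid. A NULL in a compared column never satisfies the condition.
- l (pid=9) has no partner → padded with NULL.
- l (pid=4) has no partner → padded with NULL.
- l (pid=6) has no partner → padded with NULL.
- l (pid=7) has no partner → padded with NULL.
- l (pid=9) has no partner → padded with NULL.
- l (pid=2) has no partner → padded with NULL.
- l (pid=5) has no partner → padded with NULL.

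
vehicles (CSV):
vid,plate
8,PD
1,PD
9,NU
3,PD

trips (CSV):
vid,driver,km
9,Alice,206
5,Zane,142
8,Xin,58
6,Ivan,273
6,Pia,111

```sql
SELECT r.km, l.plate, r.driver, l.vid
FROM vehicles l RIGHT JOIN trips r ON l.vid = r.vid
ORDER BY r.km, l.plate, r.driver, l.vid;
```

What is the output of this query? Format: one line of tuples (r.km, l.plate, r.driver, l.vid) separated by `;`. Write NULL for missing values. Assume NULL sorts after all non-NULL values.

RIGHT JOIN keeps every row from `trips`; unmatched rows get NULL for `vehicles`'s columns.
Matching on l.vid = r.vid.
- l[0] vid=8 → 1 match(es) in r → 1 row(s).
- l[1] vid=1 → no match.
- l[2] vid=9 → 1 match(es) in r → 1 row(s).
- l[3] vid=3 → no match.
- 3 r row(s) had no l match → kept, l columns NULL.
After projecting and ordering:
r.km | l.plate | r.driver | l.vid
58 | PD | Xin | 8
111 | NULL | Pia | NULL
142 | NULL | Zane | NULL
206 | NU | Alice | 9
273 | NULL | Ivan | NULL

(58, PD, Xin, 8); (111, NULL, Pia, NULL); (142, NULL, Zane, NULL); (206, NU, Alice, 9); (273, NULL, Ivan, NULL)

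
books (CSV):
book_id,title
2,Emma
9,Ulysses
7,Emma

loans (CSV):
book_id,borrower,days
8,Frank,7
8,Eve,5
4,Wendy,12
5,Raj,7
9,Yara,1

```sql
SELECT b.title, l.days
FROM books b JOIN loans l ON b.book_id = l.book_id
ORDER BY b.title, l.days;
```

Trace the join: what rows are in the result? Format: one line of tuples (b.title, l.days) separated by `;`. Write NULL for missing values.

INNER JOIN keeps only pairs where the ON condition holds.
Matching on b.book_id = l.book_id.
- book_id=2: no matching l row, dropped.
- book_id=9: 1 matching l row(s), so 1 row(s) emitted.
- book_id=7: no matching l row, dropped.
After projecting and ordering:
b.title | l.days
Ulysses | 1

(Ulysses, 1)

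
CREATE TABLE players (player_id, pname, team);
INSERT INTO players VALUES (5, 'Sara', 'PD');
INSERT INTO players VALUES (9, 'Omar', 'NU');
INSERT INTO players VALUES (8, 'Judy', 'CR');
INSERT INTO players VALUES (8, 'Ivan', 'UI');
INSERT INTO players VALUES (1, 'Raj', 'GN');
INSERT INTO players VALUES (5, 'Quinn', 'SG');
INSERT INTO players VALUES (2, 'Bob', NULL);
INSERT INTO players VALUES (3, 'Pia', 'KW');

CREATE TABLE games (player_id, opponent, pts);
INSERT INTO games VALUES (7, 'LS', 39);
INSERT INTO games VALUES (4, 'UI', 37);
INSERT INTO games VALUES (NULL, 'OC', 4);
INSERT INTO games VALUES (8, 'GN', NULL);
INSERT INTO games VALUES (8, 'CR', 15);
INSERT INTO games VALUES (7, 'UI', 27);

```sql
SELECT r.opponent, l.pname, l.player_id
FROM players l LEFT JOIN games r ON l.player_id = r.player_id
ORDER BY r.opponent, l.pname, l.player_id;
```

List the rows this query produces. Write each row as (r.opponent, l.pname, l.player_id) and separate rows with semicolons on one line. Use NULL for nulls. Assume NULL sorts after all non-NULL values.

(CR, Ivan, 8); (CR, Judy, 8); (GN, Ivan, 8); (GN, Judy, 8); (NULL, Bob, 2); (NULL, Omar, 9); (NULL, Pia, 3); (NULL, Quinn, 5); (NULL, Raj, 1); (NULL, Sara, 5)

LEFT JOIN keeps every row from `players`; unmatched rows get NULL for `games`'s columns.
Matching on l.player_id = r.player_id. A NULL in a compared column never satisfies the condition.
- l row (player_id=5): no match → kept, r columns NULL.
- l row (player_id=9): no match → kept, r columns NULL.
- l row (player_id=8): matches 2 r row(s) → 2 output row(s).
- l row (player_id=8): matches 2 r row(s) → 2 output row(s).
- l row (player_id=1): no match → kept, r columns NULL.
- l row (player_id=5): no match → kept, r columns NULL.
- l row (player_id=2): no match → kept, r columns NULL.
- l row (player_id=3): no match → kept, r columns NULL.
After projecting and ordering:
r.opponent | l.pname | l.player_id
CR | Ivan | 8
CR | Judy | 8
GN | Ivan | 8
GN | Judy | 8
NULL | Bob | 2
NULL | Omar | 9
NULL | Pia | 3
NULL | Quinn | 5
NULL | Raj | 1
NULL | Sara | 5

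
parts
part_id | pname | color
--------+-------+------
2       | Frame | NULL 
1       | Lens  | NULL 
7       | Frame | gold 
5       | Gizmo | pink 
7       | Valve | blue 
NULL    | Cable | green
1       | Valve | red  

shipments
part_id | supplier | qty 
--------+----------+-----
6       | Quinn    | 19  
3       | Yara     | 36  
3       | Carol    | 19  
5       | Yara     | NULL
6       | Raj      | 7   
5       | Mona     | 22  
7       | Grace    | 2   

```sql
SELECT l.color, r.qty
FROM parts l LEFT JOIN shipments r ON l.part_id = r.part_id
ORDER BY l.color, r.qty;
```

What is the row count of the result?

8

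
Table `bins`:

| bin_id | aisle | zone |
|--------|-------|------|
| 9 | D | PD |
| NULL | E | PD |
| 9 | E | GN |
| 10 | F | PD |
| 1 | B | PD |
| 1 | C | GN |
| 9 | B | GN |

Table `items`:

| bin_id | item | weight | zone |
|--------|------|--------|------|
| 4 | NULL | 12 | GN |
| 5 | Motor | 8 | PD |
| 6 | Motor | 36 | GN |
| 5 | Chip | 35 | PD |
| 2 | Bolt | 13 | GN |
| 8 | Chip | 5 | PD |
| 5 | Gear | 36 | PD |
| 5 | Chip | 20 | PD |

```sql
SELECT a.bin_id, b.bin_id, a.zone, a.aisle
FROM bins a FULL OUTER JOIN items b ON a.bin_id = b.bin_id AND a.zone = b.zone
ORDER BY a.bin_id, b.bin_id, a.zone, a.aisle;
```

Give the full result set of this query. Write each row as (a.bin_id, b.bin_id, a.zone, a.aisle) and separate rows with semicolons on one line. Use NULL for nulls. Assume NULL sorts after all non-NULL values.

(1, NULL, GN, C); (1, NULL, PD, B); (9, NULL, GN, B); (9, NULL, GN, E); (9, NULL, PD, D); (10, NULL, PD, F); (NULL, 2, NULL, NULL); (NULL, 4, NULL, NULL); (NULL, 5, NULL, NULL); (NULL, 5, NULL, NULL); (NULL, 5, NULL, NULL); (NULL, 5, NULL, NULL); (NULL, 6, NULL, NULL); (NULL, 8, NULL, NULL); (NULL, NULL, PD, E)

FULL OUTER JOIN keeps every row from both sides; unmatched rows get NULL for the other side's columns.
Matching on a.bin_id = b.bin_id AND a.zone = b.zone. A NULL in a compared column never satisfies the condition.
- bin_id=9, zone=PD: no b row matches, row kept with b columns NULL.
- bin_id=NULL, zone=PD: no b row matches, row kept with b columns NULL.
- bin_id=9, zone=GN: no b row matches, row kept with b columns NULL.
- bin_id=10, zone=PD: no b row matches, row kept with b columns NULL.
- bin_id=1, zone=PD: no b row matches, row kept with b columns NULL.
- bin_id=1, zone=GN: no b row matches, row kept with b columns NULL.
- bin_id=9, zone=GN: no b row matches, row kept with b columns NULL.
- 8 row(s) from b found no a partner → padded with NULL.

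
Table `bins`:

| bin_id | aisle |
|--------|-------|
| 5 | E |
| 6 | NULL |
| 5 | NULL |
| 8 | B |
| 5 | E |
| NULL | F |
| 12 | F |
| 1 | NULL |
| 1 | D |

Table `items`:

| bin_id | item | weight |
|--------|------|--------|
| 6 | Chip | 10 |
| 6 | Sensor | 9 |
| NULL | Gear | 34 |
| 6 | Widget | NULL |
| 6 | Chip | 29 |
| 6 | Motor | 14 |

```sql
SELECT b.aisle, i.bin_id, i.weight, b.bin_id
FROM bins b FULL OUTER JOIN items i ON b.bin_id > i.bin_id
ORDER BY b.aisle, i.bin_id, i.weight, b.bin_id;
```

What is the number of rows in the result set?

18

FULL OUTER JOIN keeps every row from both sides; unmatched rows get NULL for the other side's columns.
Matching on b.bin_id > i.bin_id. A NULL in a compared column never satisfies the condition.
Matched pairs: 10; unmatched b rows kept: 7; unmatched i rows kept: 1.
Total: 10 matched + 8 padded = 18 rows.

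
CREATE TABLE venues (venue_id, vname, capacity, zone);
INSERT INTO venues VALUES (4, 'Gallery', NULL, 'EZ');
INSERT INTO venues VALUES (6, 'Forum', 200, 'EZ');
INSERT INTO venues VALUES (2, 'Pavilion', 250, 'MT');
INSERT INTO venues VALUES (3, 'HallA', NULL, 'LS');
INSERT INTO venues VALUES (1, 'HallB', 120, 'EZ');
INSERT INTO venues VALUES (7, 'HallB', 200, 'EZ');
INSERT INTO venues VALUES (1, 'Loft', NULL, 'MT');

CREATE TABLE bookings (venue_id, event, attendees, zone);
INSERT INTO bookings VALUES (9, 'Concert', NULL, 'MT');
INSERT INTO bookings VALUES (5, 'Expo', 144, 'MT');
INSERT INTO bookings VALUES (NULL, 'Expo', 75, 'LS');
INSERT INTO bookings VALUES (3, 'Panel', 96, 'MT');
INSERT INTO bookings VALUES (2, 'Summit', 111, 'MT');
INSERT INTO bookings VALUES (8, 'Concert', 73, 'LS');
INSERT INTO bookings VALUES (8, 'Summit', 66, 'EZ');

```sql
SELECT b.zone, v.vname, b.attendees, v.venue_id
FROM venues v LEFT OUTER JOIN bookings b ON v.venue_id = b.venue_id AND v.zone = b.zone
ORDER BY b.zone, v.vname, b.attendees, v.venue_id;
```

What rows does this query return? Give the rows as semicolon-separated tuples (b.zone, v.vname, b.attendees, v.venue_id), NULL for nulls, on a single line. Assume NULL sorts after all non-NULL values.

LEFT JOIN keeps every row from `venues`; unmatched rows get NULL for `bookings`'s columns.
Matching on v.venue_id = b.venue_id AND v.zone = b.zone. A NULL in a compared column never satisfies the condition.
- venue_id=4, zone=EZ: no b row matches, row kept with b columns NULL.
- venue_id=6, zone=EZ: no b row matches, row kept with b columns NULL.
- venue_id=2, zone=MT: 1 matching b row(s), so 1 row(s) emitted.
- venue_id=3, zone=LS: no b row matches, row kept with b columns NULL.
- venue_id=1, zone=EZ: no b row matches, row kept with b columns NULL.
- venue_id=7, zone=EZ: no b row matches, row kept with b columns NULL.
- venue_id=1, zone=MT: no b row matches, row kept with b columns NULL.
After projecting and ordering:
b.zone | v.vname | b.attendees | v.venue_id
MT | Pavilion | 111 | 2
NULL | Forum | NULL | 6
NULL | Gallery | NULL | 4
NULL | HallA | NULL | 3
NULL | HallB | NULL | 1
NULL | HallB | NULL | 7
NULL | Loft | NULL | 1

(MT, Pavilion, 111, 2); (NULL, Forum, NULL, 6); (NULL, Gallery, NULL, 4); (NULL, HallA, NULL, 3); (NULL, HallB, NULL, 1); (NULL, HallB, NULL, 7); (NULL, Loft, NULL, 1)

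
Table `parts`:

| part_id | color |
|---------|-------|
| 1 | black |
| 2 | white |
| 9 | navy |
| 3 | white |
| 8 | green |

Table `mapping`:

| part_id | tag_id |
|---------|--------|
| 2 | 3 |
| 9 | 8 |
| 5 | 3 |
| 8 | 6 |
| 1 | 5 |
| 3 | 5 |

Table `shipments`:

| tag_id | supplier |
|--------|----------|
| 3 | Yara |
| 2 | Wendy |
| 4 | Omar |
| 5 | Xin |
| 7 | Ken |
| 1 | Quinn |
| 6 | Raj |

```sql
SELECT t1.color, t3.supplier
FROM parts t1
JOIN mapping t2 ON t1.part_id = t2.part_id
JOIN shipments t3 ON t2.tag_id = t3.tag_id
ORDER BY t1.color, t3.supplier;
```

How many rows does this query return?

Joins associate left-to-right: parts INNER JOIN mapping on part_id gives 5 intermediate row(s).
Then INNER JOIN `shipments t3` on tag_id: keep only rows whose t2.tag_id appears in t3.
Result: 4 row(s).

4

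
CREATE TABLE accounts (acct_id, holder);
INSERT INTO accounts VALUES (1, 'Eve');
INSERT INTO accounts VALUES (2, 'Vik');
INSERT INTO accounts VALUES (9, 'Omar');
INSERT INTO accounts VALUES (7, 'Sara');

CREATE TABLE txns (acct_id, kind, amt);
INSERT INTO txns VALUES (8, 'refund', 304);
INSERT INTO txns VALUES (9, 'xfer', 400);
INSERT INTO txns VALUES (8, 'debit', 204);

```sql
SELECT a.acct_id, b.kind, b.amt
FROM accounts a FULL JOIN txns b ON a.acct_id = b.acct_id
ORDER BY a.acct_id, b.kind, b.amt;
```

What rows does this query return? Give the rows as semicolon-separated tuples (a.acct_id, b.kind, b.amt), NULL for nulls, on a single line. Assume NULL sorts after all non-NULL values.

(1, NULL, NULL); (2, NULL, NULL); (7, NULL, NULL); (9, xfer, 400); (NULL, debit, 204); (NULL, refund, 304)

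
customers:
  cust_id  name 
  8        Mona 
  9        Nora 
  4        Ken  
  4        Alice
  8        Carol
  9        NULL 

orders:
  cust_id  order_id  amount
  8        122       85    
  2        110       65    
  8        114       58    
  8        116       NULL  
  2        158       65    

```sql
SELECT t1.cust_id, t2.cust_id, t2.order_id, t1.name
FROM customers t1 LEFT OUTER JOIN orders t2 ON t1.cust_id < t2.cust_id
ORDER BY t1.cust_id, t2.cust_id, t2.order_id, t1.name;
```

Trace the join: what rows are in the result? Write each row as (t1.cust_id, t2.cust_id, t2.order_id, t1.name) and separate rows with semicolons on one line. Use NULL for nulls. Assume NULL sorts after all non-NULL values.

(4, 8, 114, Alice); (4, 8, 114, Ken); (4, 8, 116, Alice); (4, 8, 116, Ken); (4, 8, 122, Alice); (4, 8, 122, Ken); (8, NULL, NULL, Carol); (8, NULL, NULL, Mona); (9, NULL, NULL, Nora); (9, NULL, NULL, NULL)

LEFT JOIN keeps every row from `customers`; unmatched rows get NULL for `orders`'s columns.
Matching on t1.cust_id < t2.cust_id.
- t1 row (cust_id=8): no match → kept, t2 columns NULL.
- t1 row (cust_id=9): no match → kept, t2 columns NULL.
- t1 row (cust_id=4): matches 3 t2 row(s) → 3 output row(s).
- t1 row (cust_id=4): matches 3 t2 row(s) → 3 output row(s).
- t1 row (cust_id=8): no match → kept, t2 columns NULL.
- t1 row (cust_id=9): no match → kept, t2 columns NULL.
After projecting and ordering:
t1.cust_id | t2.cust_id | t2.order_id | t1.name
4 | 8 | 114 | Alice
4 | 8 | 114 | Ken
4 | 8 | 116 | Alice
4 | 8 | 116 | Ken
4 | 8 | 122 | Alice
4 | 8 | 122 | Ken
8 | NULL | NULL | Carol
8 | NULL | NULL | Mona
9 | NULL | NULL | Nora
9 | NULL | NULL | NULL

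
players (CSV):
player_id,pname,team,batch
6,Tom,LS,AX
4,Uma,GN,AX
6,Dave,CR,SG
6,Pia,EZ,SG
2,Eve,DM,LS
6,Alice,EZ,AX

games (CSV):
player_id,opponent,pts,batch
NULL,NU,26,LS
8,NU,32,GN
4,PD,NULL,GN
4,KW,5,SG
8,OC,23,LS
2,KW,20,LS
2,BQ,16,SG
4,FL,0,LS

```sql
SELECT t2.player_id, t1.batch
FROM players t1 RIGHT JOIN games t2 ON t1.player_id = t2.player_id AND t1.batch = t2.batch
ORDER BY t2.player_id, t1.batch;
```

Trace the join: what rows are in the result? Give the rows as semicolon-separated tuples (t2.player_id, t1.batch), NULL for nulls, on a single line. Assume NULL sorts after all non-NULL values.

(2, LS); (2, NULL); (4, NULL); (4, NULL); (4, NULL); (8, NULL); (8, NULL); (NULL, NULL)

RIGHT JOIN keeps every row from `games`; unmatched rows get NULL for `players`'s columns.
Matching on t1.player_id = t2.player_id AND t1.batch = t2.batch. A NULL in a compared column never satisfies the condition.
- t1 row (player_id=6, batch=AX): no match.
- t1 row (player_id=4, batch=AX): no match.
- t1 row (player_id=6, batch=SG): no match.
- t1 row (player_id=6, batch=SG): no match.
- t1 row (player_id=2, batch=LS): matches 1 t2 row(s) → 1 output row(s).
- t1 row (player_id=6, batch=AX): no match.
- 7 t2 row(s) had no t1 match → kept, t1 columns NULL.
After projecting and ordering:
t2.player_id | t1.batch
2 | LS
2 | NULL
4 | NULL
4 | NULL
4 | NULL
8 | NULL
8 | NULL
NULL | NULL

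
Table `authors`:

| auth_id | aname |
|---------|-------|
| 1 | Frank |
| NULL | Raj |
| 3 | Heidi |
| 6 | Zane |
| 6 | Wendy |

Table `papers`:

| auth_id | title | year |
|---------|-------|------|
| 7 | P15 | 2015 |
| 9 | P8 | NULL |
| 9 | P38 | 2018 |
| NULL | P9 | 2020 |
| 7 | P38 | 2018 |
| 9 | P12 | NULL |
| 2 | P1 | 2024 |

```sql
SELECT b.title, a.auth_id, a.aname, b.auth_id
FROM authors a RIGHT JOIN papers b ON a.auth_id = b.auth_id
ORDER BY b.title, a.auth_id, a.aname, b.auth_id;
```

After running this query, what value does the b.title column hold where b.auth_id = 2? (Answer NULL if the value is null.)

RIGHT JOIN keeps every row from `papers`; unmatched rows get NULL for `authors`'s columns.
Matching on a.auth_id = b.auth_id. A NULL in a compared column never satisfies the condition.
Matched pairs: 0; unmatched b rows kept: 7.

P1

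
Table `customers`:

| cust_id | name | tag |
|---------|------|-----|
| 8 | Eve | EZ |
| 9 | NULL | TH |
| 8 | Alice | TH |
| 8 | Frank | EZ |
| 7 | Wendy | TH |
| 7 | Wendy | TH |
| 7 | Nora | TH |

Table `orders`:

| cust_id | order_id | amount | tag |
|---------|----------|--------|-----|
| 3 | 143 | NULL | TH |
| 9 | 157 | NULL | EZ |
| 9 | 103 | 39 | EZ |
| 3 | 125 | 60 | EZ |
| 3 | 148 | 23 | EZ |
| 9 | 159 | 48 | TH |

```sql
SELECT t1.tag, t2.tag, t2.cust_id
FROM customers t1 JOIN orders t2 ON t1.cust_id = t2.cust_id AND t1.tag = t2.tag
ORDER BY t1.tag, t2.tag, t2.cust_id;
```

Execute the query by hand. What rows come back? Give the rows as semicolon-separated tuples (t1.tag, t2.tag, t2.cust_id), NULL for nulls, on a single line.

INNER JOIN keeps only pairs where the ON condition holds.
Matching on t1.cust_id = t2.cust_id AND t1.tag = t2.tag.
Matched pairs: 1.

(TH, TH, 9)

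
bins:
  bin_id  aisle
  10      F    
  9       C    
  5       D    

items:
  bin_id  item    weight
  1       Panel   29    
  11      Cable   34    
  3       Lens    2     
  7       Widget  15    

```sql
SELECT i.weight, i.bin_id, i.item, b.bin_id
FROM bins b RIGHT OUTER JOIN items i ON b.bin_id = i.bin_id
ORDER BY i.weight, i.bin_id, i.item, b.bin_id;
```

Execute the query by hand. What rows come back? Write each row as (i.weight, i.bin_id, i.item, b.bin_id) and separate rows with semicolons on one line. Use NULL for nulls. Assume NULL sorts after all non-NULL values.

(2, 3, Lens, NULL); (15, 7, Widget, NULL); (29, 1, Panel, NULL); (34, 11, Cable, NULL)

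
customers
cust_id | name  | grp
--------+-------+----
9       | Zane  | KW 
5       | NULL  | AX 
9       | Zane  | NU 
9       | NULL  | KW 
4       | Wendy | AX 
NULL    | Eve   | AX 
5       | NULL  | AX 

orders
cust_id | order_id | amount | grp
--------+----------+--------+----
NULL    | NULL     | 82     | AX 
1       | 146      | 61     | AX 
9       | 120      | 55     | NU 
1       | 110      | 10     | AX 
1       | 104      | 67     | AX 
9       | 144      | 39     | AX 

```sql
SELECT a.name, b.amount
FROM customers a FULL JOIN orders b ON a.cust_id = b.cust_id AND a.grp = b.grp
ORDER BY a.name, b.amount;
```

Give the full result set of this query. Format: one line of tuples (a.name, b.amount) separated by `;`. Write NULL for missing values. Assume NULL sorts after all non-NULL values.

FULL OUTER JOIN keeps every row from both sides; unmatched rows get NULL for the other side's columns.
Matching on a.cust_id = b.cust_id AND a.grp = b.grp. A NULL in a compared column never satisfies the condition.
- a row (cust_id=9, grp=KW): no match → kept, b columns NULL.
- a row (cust_id=5, grp=AX): no match → kept, b columns NULL.
- a row (cust_id=9, grp=NU): matches 1 b row(s) → 1 output row(s).
- a row (cust_id=9, grp=KW): no match → kept, b columns NULL.
- a row (cust_id=4, grp=AX): no match → kept, b columns NULL.
- a row (cust_id=NULL, grp=AX): no match → kept, b columns NULL.
- a row (cust_id=5, grp=AX): no match → kept, b columns NULL.
- 5 b row(s) had no a match → kept, a columns NULL.

(Eve, NULL); (Wendy, NULL); (Zane, 55); (Zane, NULL); (NULL, 10); (NULL, 39); (NULL, 61); (NULL, 67); (NULL, 82); (NULL, NULL); (NULL, NULL); (NULL, NULL)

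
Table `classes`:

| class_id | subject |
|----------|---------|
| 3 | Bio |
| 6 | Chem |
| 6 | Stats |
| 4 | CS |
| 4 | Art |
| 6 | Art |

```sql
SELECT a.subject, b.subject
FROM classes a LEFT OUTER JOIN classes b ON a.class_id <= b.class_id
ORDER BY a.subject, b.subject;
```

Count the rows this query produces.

25

LEFT JOIN keeps every row from `classes a`; unmatched rows get NULL for `classes b`'s columns.
Matching on a.class_id <= b.class_id.
- a row (class_id=3): matches 6 b row(s) → 6 output row(s).
- a row (class_id=6): matches 3 b row(s) → 3 output row(s).
- a row (class_id=6): matches 3 b row(s) → 3 output row(s).
- a row (class_id=4): matches 5 b row(s) → 5 output row(s).
- a row (class_id=4): matches 5 b row(s) → 5 output row(s).
- a row (class_id=6): matches 3 b row(s) → 3 output row(s).
Total: 25 rows.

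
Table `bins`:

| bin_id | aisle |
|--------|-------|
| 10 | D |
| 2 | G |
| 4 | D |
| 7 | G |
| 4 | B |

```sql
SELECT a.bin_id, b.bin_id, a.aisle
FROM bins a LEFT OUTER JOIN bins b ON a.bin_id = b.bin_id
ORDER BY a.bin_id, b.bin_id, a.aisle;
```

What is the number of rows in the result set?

LEFT JOIN keeps every row from `bins a`; unmatched rows get NULL for `bins b`'s columns.
Matching on a.bin_id = b.bin_id.
- bin_id=10: 1 matching b row(s), so 1 row(s) emitted.
- bin_id=2: 1 matching b row(s), so 1 row(s) emitted.
- bin_id=4: 2 matching b row(s), so 2 row(s) emitted.
- bin_id=7: 1 matching b row(s), so 1 row(s) emitted.
- bin_id=4: 2 matching b row(s), so 2 row(s) emitted.
Total: 7 rows.

7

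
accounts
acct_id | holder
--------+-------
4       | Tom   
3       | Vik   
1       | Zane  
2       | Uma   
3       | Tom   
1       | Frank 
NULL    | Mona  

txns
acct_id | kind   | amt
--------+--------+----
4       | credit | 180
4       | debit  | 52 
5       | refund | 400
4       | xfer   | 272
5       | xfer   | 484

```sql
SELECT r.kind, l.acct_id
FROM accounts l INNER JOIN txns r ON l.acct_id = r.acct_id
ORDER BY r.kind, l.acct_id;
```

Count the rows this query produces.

INNER JOIN keeps only pairs where the ON condition holds.
Matching on l.acct_id = r.acct_id. A NULL in a compared column never satisfies the condition.
- l[0] acct_id=4 → 3 match(es) in r → 3 row(s).
- l[1] acct_id=3 → no match; dropped.
- l[2] acct_id=1 → no match; dropped.
- l[3] acct_id=2 → no match; dropped.
- l[4] acct_id=3 → no match; dropped.
- l[5] acct_id=1 → no match; dropped.
- l[6] acct_id=NULL → no match; dropped.
Total: 3 rows.

3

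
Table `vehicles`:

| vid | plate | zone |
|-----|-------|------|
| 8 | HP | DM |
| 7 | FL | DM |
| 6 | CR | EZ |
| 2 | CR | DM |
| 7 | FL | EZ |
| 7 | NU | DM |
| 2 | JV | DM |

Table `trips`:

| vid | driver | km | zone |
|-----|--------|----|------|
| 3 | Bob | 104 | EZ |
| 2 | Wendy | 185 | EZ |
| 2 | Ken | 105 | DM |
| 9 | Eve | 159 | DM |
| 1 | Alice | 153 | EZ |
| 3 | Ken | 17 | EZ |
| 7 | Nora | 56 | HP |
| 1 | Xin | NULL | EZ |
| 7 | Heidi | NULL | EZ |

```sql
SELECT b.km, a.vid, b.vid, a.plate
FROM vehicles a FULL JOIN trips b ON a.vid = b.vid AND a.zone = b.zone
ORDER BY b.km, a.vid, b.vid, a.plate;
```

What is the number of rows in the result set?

FULL OUTER JOIN keeps every row from both sides; unmatched rows get NULL for the other side's columns.
Matching on a.vid = b.vid AND a.zone = b.zone.
- vid=8, zone=DM: no b row matches, row kept with b columns NULL.
- vid=7, zone=DM: no b row matches, row kept with b columns NULL.
- vid=6, zone=EZ: no b row matches, row kept with b columns NULL.
- vid=2, zone=DM: 1 matching b row(s), so 1 row(s) emitted.
- vid=7, zone=EZ: 1 matching b row(s), so 1 row(s) emitted.
- vid=7, zone=DM: no b row matches, row kept with b columns NULL.
- vid=2, zone=DM: 1 matching b row(s), so 1 row(s) emitted.
- plus 7 unmatched b row(s), each kept with NULL a columns.
Total: 3 matched + 11 padded = 14 rows.

14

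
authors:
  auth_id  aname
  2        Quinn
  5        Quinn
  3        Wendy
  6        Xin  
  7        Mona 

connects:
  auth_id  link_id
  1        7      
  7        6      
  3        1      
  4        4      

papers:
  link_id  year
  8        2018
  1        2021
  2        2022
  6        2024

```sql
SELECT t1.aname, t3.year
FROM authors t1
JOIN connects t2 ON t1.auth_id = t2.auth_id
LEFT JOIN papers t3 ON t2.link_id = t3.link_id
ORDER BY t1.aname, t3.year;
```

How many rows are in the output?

Joins associate left-to-right: authors INNER JOIN connects on auth_id gives 2 intermediate row(s).
Then LEFT JOIN `papers t3` on link_id: each of those 2 rows is kept; rows whose t2.link_id has no match in t3 get NULL for t3's columns.
Result: 2 row(s).

2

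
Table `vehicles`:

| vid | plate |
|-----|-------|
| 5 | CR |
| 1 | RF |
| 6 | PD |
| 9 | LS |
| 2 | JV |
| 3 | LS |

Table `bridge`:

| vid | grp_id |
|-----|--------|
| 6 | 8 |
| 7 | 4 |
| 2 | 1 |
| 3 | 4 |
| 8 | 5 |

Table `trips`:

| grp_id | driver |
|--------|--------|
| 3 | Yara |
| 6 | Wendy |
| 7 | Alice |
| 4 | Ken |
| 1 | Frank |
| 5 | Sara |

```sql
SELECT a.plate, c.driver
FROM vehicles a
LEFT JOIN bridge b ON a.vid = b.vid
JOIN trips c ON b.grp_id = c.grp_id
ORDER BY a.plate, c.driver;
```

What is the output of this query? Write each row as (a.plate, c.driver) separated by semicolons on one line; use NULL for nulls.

Step 1 — a LEFT JOIN b on vid → 6 row(s).
Then INNER JOIN `trips c` on grp_id: keep only rows whose b.grp_id appears in c.

(JV, Frank); (LS, Ken)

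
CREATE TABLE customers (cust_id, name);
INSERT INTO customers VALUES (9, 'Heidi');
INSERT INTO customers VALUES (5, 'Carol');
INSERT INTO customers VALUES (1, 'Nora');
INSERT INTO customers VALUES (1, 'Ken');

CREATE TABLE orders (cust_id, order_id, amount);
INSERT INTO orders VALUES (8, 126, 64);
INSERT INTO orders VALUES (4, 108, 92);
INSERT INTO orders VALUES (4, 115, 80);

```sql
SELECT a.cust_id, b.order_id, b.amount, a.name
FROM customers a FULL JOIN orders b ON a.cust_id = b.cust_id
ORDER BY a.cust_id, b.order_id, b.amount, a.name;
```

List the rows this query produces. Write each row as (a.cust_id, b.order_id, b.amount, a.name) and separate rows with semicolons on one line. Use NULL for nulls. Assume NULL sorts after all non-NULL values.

FULL OUTER JOIN keeps every row from both sides; unmatched rows get NULL for the other side's columns.
Matching on a.cust_id = b.cust_id.
Matched pairs: 0; unmatched a rows kept: 4; unmatched b rows kept: 3.

(1, NULL, NULL, Ken); (1, NULL, NULL, Nora); (5, NULL, NULL, Carol); (9, NULL, NULL, Heidi); (NULL, 108, 92, NULL); (NULL, 115, 80, NULL); (NULL, 126, 64, NULL)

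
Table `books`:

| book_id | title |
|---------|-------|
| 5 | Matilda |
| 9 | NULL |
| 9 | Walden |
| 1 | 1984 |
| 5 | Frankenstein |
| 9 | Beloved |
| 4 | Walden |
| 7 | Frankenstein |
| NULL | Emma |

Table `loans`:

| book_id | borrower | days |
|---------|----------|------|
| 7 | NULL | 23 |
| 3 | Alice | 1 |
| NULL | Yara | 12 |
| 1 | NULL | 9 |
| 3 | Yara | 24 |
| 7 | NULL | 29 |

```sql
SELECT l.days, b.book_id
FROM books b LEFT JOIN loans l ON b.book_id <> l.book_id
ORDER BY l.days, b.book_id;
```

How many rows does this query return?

38

LEFT JOIN keeps every row from `books`; unmatched rows get NULL for `loans`'s columns.
Matching on b.book_id <> l.book_id. A NULL in a compared column never satisfies the condition.
- b (book_id=5) pairs with 5 row(s) of l.
- b (book_id=9) pairs with 5 row(s) of l.
- b (book_id=9) pairs with 5 row(s) of l.
- b (book_id=1) pairs with 4 row(s) of l.
- b (book_id=5) pairs with 5 row(s) of l.
- b (book_id=9) pairs with 5 row(s) of l.
- b (book_id=4) pairs with 5 row(s) of l.
- b (book_id=7) pairs with 3 row(s) of l.
- b (book_id=NULL) has no partner → padded with NULL.
Total: 37 matched + 1 padded = 38 rows.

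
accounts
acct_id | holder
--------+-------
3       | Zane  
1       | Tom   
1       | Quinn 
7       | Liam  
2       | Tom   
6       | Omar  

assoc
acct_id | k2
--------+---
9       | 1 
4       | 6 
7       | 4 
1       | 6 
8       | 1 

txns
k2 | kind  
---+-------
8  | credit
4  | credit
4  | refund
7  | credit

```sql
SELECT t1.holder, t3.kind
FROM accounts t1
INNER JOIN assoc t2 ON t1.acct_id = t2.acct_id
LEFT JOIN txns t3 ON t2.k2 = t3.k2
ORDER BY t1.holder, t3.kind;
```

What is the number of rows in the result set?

Evaluate left to right. First `accounts t1 INNER JOIN assoc t2` on acct_id: 3 row(s).
Then LEFT JOIN `txns t3` on k2: each of those 3 rows is kept; rows whose t2.k2 has no match in t3 get NULL for t3's columns.
Result: 4 row(s).

4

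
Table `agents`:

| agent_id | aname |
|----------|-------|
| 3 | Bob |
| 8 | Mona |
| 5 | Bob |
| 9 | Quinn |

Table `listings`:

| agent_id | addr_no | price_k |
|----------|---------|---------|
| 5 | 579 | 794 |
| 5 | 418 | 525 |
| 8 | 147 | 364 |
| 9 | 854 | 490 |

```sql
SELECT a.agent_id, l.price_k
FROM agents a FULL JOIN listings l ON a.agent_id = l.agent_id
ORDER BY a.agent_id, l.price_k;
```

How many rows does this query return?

FULL OUTER JOIN keeps every row from both sides; unmatched rows get NULL for the other side's columns.
Matching on a.agent_id = l.agent_id.
- a (agent_id=3) has no partner → padded with NULL.
- a (agent_id=8) pairs with 1 row(s) of l.
- a (agent_id=5) pairs with 2 row(s) of l.
- a (agent_id=9) pairs with 1 row(s) of l.
Total: 4 matched + 1 padded = 5 rows.

5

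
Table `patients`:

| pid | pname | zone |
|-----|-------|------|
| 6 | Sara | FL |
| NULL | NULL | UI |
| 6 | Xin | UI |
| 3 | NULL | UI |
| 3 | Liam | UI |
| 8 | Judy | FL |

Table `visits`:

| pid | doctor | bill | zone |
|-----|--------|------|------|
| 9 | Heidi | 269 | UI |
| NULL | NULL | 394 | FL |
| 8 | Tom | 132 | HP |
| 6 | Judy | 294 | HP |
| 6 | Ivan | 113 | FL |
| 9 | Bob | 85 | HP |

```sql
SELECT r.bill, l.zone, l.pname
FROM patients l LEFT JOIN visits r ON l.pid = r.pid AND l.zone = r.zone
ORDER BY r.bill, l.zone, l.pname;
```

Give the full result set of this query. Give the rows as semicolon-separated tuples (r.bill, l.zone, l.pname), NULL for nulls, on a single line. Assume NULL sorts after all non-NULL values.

LEFT JOIN keeps every row from `patients`; unmatched rows get NULL for `visits`'s columns.
Matching on l.pid = r.pid AND l.zone = r.zone. A NULL in a compared column never satisfies the condition.
- l row (pid=6, zone=FL): matches 1 r row(s) → 1 output row(s).
- l row (pid=NULL, zone=UI): no match → kept, r columns NULL.
- l row (pid=6, zone=UI): no match → kept, r columns NULL.
- l row (pid=3, zone=UI): no match → kept, r columns NULL.
- l row (pid=3, zone=UI): no match → kept, r columns NULL.
- l row (pid=8, zone=FL): no match → kept, r columns NULL.
After projecting and ordering:
r.bill | l.zone | l.pname
113 | FL | Sara
NULL | FL | Judy
NULL | UI | Liam
NULL | UI | Xin
NULL | UI | NULL
NULL | UI | NULL

(113, FL, Sara); (NULL, FL, Judy); (NULL, UI, Liam); (NULL, UI, Xin); (NULL, UI, NULL); (NULL, UI, NULL)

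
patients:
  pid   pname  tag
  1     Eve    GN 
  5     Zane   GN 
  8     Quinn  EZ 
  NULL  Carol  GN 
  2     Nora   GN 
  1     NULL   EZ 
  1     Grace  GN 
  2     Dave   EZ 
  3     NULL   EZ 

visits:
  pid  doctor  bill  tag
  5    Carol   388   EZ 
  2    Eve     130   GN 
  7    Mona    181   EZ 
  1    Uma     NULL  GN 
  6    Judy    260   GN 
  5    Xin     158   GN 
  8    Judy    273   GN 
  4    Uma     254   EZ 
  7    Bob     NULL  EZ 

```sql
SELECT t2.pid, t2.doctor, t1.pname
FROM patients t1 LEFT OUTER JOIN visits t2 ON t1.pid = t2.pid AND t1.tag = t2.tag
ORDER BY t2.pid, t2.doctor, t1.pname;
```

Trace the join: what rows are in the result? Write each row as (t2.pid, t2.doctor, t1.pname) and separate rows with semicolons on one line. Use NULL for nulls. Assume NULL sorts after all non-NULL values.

(1, Uma, Eve); (1, Uma, Grace); (2, Eve, Nora); (5, Xin, Zane); (NULL, NULL, Carol); (NULL, NULL, Dave); (NULL, NULL, Quinn); (NULL, NULL, NULL); (NULL, NULL, NULL)

LEFT JOIN keeps every row from `patients`; unmatched rows get NULL for `visits`'s columns.
Matching on t1.pid = t2.pid AND t1.tag = t2.tag. A NULL in a compared column never satisfies the condition.
- t1[0] pid=1, tag=GN → 1 match(es) in t2 → 1 row(s).
- t1[1] pid=5, tag=GN → 1 match(es) in t2 → 1 row(s).
- t1[2] pid=8, tag=EZ → no match; kept with NULLs on the t2 side.
- t1[3] pid=NULL, tag=GN → no match; kept with NULLs on the t2 side.
- t1[4] pid=2, tag=GN → 1 match(es) in t2 → 1 row(s).
- t1[5] pid=1, tag=EZ → no match; kept with NULLs on the t2 side.
- t1[6] pid=1, tag=GN → 1 match(es) in t2 → 1 row(s).
- t1[7] pid=2, tag=EZ → no match; kept with NULLs on the t2 side.
- t1[8] pid=3, tag=EZ → no match; kept with NULLs on the t2 side.
After projecting and ordering:
t2.pid | t2.doctor | t1.pname
1 | Uma | Eve
1 | Uma | Grace
2 | Eve | Nora
5 | Xin | Zane
NULL | NULL | Carol
NULL | NULL | Dave
NULL | NULL | Quinn
NULL | NULL | NULL
NULL | NULL | NULL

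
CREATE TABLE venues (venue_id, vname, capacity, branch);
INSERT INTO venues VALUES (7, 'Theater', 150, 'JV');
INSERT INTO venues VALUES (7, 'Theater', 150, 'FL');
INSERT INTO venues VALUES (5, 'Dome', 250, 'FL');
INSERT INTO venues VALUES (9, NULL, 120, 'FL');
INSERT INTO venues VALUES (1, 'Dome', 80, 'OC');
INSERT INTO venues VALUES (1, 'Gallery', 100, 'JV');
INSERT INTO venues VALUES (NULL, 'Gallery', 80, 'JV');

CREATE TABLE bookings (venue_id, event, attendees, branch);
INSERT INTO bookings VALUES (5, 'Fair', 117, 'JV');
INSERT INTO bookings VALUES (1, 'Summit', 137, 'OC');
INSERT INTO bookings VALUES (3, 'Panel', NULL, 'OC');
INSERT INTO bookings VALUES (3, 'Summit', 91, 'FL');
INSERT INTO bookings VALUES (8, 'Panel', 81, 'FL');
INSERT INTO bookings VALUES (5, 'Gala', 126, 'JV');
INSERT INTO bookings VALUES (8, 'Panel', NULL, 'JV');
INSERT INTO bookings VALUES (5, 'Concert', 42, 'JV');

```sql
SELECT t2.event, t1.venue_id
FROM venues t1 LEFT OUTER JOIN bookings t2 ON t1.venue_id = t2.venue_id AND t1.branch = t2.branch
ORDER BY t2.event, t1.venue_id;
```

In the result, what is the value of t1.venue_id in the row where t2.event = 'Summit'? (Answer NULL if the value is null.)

LEFT JOIN keeps every row from `venues`; unmatched rows get NULL for `bookings`'s columns.
Matching on t1.venue_id = t2.venue_id AND t1.branch = t2.branch. A NULL in a compared column never satisfies the condition.
Matched pairs: 1; unmatched t1 rows kept: 6.

1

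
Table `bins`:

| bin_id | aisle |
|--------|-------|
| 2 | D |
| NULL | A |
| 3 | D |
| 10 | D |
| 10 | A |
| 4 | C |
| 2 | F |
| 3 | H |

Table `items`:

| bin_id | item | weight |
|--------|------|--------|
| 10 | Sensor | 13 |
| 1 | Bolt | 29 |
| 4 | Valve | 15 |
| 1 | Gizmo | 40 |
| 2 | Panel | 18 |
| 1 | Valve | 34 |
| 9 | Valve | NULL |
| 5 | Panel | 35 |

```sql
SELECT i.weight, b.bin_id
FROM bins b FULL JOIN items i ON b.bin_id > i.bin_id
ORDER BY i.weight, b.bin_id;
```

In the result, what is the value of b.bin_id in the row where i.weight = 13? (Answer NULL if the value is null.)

FULL OUTER JOIN keeps every row from both sides; unmatched rows get NULL for the other side's columns.
Matching on b.bin_id > i.bin_id. A NULL in a compared column never satisfies the condition.
- bin_id=2: 3 matching i row(s), so 3 row(s) emitted.
- bin_id=NULL: no i row matches, row kept with i columns NULL.
- bin_id=3: 4 matching i row(s), so 4 row(s) emitted.
- bin_id=10: 7 matching i row(s), so 7 row(s) emitted.
- bin_id=10: 7 matching i row(s), so 7 row(s) emitted.
- bin_id=4: 4 matching i row(s), so 4 row(s) emitted.
- bin_id=2: 3 matching i row(s), so 3 row(s) emitted.
- bin_id=3: 4 matching i row(s), so 4 row(s) emitted.
- plus 1 unmatched i row(s), each kept with NULL b columns.

NULL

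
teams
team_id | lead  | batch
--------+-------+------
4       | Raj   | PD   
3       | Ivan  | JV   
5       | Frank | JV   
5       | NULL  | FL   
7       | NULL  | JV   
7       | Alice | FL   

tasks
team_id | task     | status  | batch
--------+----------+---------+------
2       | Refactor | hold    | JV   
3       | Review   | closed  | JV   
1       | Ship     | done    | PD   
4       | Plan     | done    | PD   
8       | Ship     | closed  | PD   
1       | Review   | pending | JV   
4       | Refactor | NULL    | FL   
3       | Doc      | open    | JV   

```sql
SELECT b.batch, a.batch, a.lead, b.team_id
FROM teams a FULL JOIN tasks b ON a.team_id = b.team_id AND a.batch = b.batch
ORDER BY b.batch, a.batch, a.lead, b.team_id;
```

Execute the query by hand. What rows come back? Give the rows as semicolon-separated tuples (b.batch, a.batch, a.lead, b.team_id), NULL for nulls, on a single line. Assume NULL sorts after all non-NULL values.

(FL, NULL, NULL, 4); (JV, JV, Ivan, 3); (JV, JV, Ivan, 3); (JV, NULL, NULL, 1); (JV, NULL, NULL, 2); (PD, PD, Raj, 4); (PD, NULL, NULL, 1); (PD, NULL, NULL, 8); (NULL, FL, Alice, NULL); (NULL, FL, NULL, NULL); (NULL, JV, Frank, NULL); (NULL, JV, NULL, NULL)

FULL OUTER JOIN keeps every row from both sides; unmatched rows get NULL for the other side's columns.
Matching on a.team_id = b.team_id AND a.batch = b.batch.
- a row (team_id=4, batch=PD): matches 1 b row(s) → 1 output row(s).
- a row (team_id=3, batch=JV): matches 2 b row(s) → 2 output row(s).
- a row (team_id=5, batch=JV): no match → kept, b columns NULL.
- a row (team_id=5, batch=FL): no match → kept, b columns NULL.
- a row (team_id=7, batch=JV): no match → kept, b columns NULL.
- a row (team_id=7, batch=FL): no match → kept, b columns NULL.
- 5 row(s) from b found no a partner → padded with NULL.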